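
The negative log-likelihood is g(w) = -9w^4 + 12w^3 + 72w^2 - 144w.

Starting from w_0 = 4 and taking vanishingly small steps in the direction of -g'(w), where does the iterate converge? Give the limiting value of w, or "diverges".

g'(w) = -36(w - 2)(w - 1)(w + 2), so g'(4) = -1296.
Gradient descent moves in the -g' direction, i.e. w is increasing.
There is no critical point above w=4, and g' keeps the same sign, so the iterate runs off to +∞.

diverges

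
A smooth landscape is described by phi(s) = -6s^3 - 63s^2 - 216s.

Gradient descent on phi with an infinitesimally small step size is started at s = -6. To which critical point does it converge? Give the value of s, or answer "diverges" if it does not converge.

-4

phi'(s) = -18(s + 3)(s + 4), so phi'(-6) = -108.
Gradient descent moves in the -phi' direction, i.e. s is increasing.
The nearest critical point in that direction is s = -4, where phi'' = 18 > 0 (a local minimum). The iterate converges there.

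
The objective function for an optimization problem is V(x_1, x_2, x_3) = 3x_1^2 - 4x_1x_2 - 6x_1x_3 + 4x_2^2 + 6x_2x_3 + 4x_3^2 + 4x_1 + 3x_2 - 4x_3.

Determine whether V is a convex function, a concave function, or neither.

V is quadratic, so its Hessian is the constant matrix H = [[6, -4, -6], [-4, 8, 6], [-6, 6, 8]].
Leading principal minors: 6, 32, 40.
All positive ⇒ H ≻ 0 ⇒ convex.

convex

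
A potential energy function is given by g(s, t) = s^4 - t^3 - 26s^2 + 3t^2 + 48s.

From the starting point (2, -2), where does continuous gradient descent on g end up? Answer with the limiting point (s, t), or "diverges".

g is separable, so gradient descent decouples: s follows -∂g/∂s, t follows -∂g/∂t.
∂g/∂s = 4(s - 3)(s - 1)(s + 4); at s=2 this is -24, so s increases.
∂g/∂t = -3t(t - 2); at t=-2 this is -24, so t increases.
s converges to its nearest critical value 3 (a local min of the s-part); t converges to 0. The iterate converges to (3, 0).

(3, 0)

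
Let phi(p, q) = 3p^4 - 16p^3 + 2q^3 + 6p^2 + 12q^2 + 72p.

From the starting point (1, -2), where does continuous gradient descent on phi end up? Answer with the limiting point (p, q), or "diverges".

(-1, 0)

phi is separable, so gradient descent decouples: p follows -∂phi/∂p, q follows -∂phi/∂q.
∂phi/∂p = 12(p - 3)(p - 2)(p + 1); at p=1 this is 48, so p decreases.
∂phi/∂q = 6q(q + 4); at q=-2 this is -24, so q increases.
p converges to its nearest critical value -1 (a local min of the p-part); q converges to 0. The iterate converges to (-1, 0).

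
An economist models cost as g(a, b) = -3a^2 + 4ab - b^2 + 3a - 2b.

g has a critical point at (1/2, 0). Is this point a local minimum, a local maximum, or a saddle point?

saddle point

The Hessian of g is constant: H = [[-6, 4], [4, -2]].
det(H) = (-6)·(-2) − 4² = -4.
Since det(H) < 0, H is indefinite and the critical point is a saddle point.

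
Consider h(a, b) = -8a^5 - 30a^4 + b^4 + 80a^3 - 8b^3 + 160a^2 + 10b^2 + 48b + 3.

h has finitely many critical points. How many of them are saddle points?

6

h separates as a function of a plus a function of b, so ∇h=0 decouples.
∂h/∂a = -40a(a - 2)(a + 1)(a + 4) = 0 at a ∈ {-4, -1, 0, 2}; ∂h/∂b = 4(b - 4)(b - 3)(b + 1) = 0 at b ∈ {-1, 3, 4}.
The Hessian is diagonal: diag(h_aa, h_bb). Second derivatives: h_aa(-4)=2880, h_aa(-1)=-360, h_aa(0)=320, h_aa(2)=-1440; h_bb(-1)=80, h_bb(3)=-16, h_bb(4)=20.
Saddle points occur where the two diagonal entries have opposite signs: (-4, 3), (-1, -1), (-1, 4), (0, 3), (2, -1), (2, 4). Count: 6.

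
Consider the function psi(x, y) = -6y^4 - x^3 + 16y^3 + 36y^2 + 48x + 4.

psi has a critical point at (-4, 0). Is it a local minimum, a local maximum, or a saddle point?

local minimum

The mixed partial ∂²psi/∂x∂y is 0, so the Hessian at any point is diag(psi_xx, psi_yy) = diag(-6x, 24(-3y^2 + 4y + 3)).
At (-4, 0): H = diag(24, 72).
Both eigenvalues are positive, so H is positive definite: a local minimum.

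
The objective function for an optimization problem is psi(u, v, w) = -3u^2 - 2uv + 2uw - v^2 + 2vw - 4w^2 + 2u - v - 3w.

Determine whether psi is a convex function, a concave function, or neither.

concave

psi is quadratic, so its Hessian is the constant matrix H = [[-6, -2, 2], [-2, -2, 2], [2, 2, -8]].
Leading principal minors: -6, 8, -48.
Signs alternate −, +, − ⇒ H ≺ 0 ⇒ concave.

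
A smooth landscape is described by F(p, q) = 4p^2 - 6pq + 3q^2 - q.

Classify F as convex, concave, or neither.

F is quadratic, so its Hessian is the constant matrix H = [[8, -6], [-6, 6]].
det(H) = 12, tr(H) = 14.
det(H) > 0 and tr(H) > 0, so H is positive definite everywhere: convex.

convex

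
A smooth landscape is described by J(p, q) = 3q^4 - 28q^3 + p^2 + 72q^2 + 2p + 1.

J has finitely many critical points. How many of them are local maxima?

0

J separates as a function of p plus a function of q, so ∇J=0 decouples.
∂J/∂p = 2(p + 1) = 0 at p ∈ {-1}; ∂J/∂q = 12q(q - 4)(q - 3) = 0 at q ∈ {0, 3, 4}.
The Hessian is diagonal: diag(J_pp, J_qq). Second derivatives: J_pp(-1)=2; J_qq(0)=144, J_qq(3)=-36, J_qq(4)=48.
Local maxima occur where both diagonal entries negative: none. Count: 0.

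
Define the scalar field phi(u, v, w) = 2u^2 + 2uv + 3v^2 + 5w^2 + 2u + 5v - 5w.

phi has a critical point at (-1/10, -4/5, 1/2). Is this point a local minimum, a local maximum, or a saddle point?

local minimum

The Hessian is constant: H = [[4, 2, 0], [2, 6, 0], [0, 0, 10]].
Leading principal minors: Δ₁ = 4, Δ₂ = 20, Δ₃ = 200.
All leading minors are positive, so H is positive definite: a local minimum.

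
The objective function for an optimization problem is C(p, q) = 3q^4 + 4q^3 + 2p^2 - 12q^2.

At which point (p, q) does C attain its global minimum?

(0, -2)

C(p,q) separates as A(p) + B(q), so its minimum is min A + min B.
A'(p) = 4p vanishes at p ∈ {0}; B'(q) = 12q(q - 1)(q + 2) vanishes at q ∈ {-2, 0, 1}.
Local minima of A (where A''>0): A(0)=0. Local minima of B: B(-2)=-32, B(1)=-5.
So the global minimum of C is A(0) + B(-2) = 0 − 32 = -32, attained at (0, -2).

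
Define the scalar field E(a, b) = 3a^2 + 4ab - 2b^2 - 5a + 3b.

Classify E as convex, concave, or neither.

neither

E is quadratic, so its Hessian is the constant matrix H = [[6, 4], [4, -4]].
det(H) = -40, tr(H) = 2.
det(H) < 0, so H is indefinite: neither convex nor concave.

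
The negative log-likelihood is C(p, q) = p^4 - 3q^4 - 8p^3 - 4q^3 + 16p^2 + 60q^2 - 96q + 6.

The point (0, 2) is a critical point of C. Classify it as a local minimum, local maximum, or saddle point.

saddle point

The mixed partial ∂²C/∂p∂q is 0, so the Hessian at any point is diag(C_pp, C_qq) = diag(4(3p^2 - 12p + 8), 12(-3q^2 - 2q + 10)).
At (0, 2): H = diag(32, -72).
The eigenvalues have opposite signs, so H is indefinite: a saddle point.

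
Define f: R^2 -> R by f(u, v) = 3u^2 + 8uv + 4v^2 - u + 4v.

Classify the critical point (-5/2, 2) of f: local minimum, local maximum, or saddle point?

The Hessian of f is constant: H = [[6, 8], [8, 8]].
det(H) = 6·8 − 8² = -16.
Since det(H) < 0, H is indefinite and the critical point is a saddle point.

saddle point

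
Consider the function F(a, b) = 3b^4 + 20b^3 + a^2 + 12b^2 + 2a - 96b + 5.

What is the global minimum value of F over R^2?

F(a,b) separates as P(a) + Q(b) + 5, so its minimum is min P + min Q + 5.
P'(a) = 2a + 2 vanishes at a ∈ {-1}; Q'(b) = 12(b - 1)(b + 2)(b + 4) vanishes at b ∈ {-4, -2, 1}.
Local minima of P (where P''>0): P(-1)=-1. Local minima of Q: Q(-4)=64, Q(1)=-61.
So the global minimum of F is P(-1) + Q(1) + 5 = -1 − 61 + 5 = -57, attained at (-1, 1).

-57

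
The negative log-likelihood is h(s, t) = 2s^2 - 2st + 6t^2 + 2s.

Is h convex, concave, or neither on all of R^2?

convex

h is quadratic, so its Hessian is the constant matrix H = [[4, -2], [-2, 12]].
det(H) = 44, tr(H) = 16.
det(H) > 0 and tr(H) > 0, so H is positive definite everywhere: convex.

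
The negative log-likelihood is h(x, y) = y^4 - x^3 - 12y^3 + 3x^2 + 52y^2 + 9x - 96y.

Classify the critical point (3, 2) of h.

saddle point

The mixed partial ∂²h/∂x∂y is 0, so the Hessian at any point is diag(h_xx, h_yy) = diag(6(-x + 1), 4(3y^2 - 18y + 26)).
At (3, 2): H = diag(-12, 8).
The eigenvalues have opposite signs, so H is indefinite: a saddle point.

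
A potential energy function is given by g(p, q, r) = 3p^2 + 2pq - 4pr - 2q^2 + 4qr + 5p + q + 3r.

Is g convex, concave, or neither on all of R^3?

neither

g is quadratic, so its Hessian is the constant matrix H = [[6, 2, -4], [2, -4, 4], [-4, 4, 0]].
Leading principal minors: 6, -28, -96.
Neither pattern holds ⇒ H is indefinite ⇒ neither convex nor concave.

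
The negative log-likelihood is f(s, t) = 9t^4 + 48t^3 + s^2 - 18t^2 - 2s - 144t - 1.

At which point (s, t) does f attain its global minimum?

(1, -4)

f(s,t) separates as P(s) + Q(t) − 1, so its minimum is min P + min Q − 1.
P'(s) = 2s - 2 vanishes at s ∈ {1}; Q'(t) = 36(t - 1)(t + 1)(t + 4) vanishes at t ∈ {-4, -1, 1}.
Local minima of P (where P''>0): P(1)=-1. Local minima of Q: Q(-4)=-480, Q(1)=-105.
So the global minimum of f is P(1) + Q(-4) − 1 = -1 − 480 − 1 = -482, attained at (1, -4).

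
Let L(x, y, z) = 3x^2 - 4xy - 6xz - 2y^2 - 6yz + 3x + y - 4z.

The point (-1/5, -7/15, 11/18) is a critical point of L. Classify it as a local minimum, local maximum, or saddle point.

The Hessian is constant: H = [[6, -4, -6], [-4, -4, -6], [-6, -6, 0]].
Leading principal minors: Δ₁ = 6, Δ₂ = -40, Δ₃ = -360.
The minors fit neither the all-positive nor the alternating-sign pattern, so H is indefinite: a saddle point.

saddle point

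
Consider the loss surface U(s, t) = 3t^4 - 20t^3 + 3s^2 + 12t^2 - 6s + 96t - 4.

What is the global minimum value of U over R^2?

-68

U(s,t) separates as P(s) + Q(t) − 4, so its minimum is min P + min Q − 4.
P'(s) = 6s - 6 vanishes at s ∈ {1}; Q'(t) = 12(t - 4)(t - 2)(t + 1) vanishes at t ∈ {-1, 2, 4}.
Local minima of P (where P''>0): P(1)=-3. Local minima of Q: Q(-1)=-61, Q(4)=64.
So the global minimum of U is P(1) + Q(-1) − 4 = -3 − 61 − 4 = -68, attained at (1, -1).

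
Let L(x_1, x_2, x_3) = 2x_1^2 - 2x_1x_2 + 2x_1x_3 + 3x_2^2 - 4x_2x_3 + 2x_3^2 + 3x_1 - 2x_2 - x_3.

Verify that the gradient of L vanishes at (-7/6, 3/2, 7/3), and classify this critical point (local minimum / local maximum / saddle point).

∇L = (4x_1 - 2x_2 + 2x_3 + 3, -2x_1 + 6x_2 - 4x_3 - 2, 2x_1 - 4x_2 + 4x_3 - 1); substituting (-7/6, 3/2, 7/3) gives ∇L = (0, 0, 0), so (-7/6, 3/2, 7/3) is indeed a critical point.
The Hessian is constant: H = [[4, -2, 2], [-2, 6, -4], [2, -4, 4]].
Leading principal minors: Δ₁ = 4, Δ₂ = 20, Δ₃ = 24.
All leading minors are positive, so H is positive definite: a local minimum.

local minimum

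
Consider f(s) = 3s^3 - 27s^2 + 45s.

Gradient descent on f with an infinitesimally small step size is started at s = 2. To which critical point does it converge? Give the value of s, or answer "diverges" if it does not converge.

f'(s) = 9(s - 5)(s - 1), so f'(2) = -27.
Gradient descent moves in the -f' direction, i.e. s is increasing.
The nearest critical point in that direction is s = 5, where f'' = 36 > 0 (a local minimum). The iterate converges there.

5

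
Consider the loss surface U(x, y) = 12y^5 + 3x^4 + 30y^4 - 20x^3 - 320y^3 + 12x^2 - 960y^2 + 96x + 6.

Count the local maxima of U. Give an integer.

U separates as a function of x plus a function of y, so ∇U=0 decouples.
∂U/∂x = 12(x - 4)(x - 2)(x + 1) = 0 at x ∈ {-1, 2, 4}; ∂U/∂y = 60y(y - 4)(y + 2)(y + 4) = 0 at y ∈ {-4, -2, 0, 4}.
The Hessian is diagonal: diag(U_xx, U_yy). Second derivatives: U_xx(-1)=180, U_xx(2)=-72, U_xx(4)=120; U_yy(-4)=-3840, U_yy(-2)=1440, U_yy(0)=-1920, U_yy(4)=11520.
Local maxima occur where both diagonal entries negative: (2, -4), (2, 0). Count: 2.

2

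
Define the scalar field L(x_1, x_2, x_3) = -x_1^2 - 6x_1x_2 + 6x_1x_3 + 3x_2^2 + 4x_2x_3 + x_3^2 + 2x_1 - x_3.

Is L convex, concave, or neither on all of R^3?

L is quadratic, so its Hessian is the constant matrix H = [[-2, -6, 6], [-6, 6, 4], [6, 4, 2]].
Leading principal minors: -2, -48, -568.
Neither pattern holds ⇒ H is indefinite ⇒ neither convex nor concave.

neither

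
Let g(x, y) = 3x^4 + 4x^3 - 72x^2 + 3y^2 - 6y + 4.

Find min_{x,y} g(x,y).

g(x,y) separates as P(x) + Q(y) + 4, so its minimum is min P + min Q + 4.
P'(x) = 12x(x - 3)(x + 4) vanishes at x ∈ {-4, 0, 3}; Q'(y) = 6y - 6 vanishes at y ∈ {1}.
Local minima of P (where P''>0): P(-4)=-640, P(3)=-297. Local minima of Q: Q(1)=-3.
So the global minimum of g is P(-4) + Q(1) + 4 = -640 − 3 + 4 = -639, attained at (-4, 1).

-639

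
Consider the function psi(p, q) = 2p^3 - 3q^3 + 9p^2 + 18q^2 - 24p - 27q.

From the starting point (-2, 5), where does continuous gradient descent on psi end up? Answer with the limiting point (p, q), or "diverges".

psi is separable, so gradient descent decouples: p follows -∂psi/∂p, q follows -∂psi/∂q.
∂psi/∂p = 6(p - 1)(p + 4); at p=-2 this is -36, so p increases.
∂psi/∂q = -9(q - 3)(q - 1); at q=5 this is -72, so q increases.
The q-coordinate has no critical point in that direction and runs off to infinity.

diverges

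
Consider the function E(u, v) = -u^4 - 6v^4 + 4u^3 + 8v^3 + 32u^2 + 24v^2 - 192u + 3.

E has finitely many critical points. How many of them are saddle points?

E separates as a function of u plus a function of v, so ∇E=0 decouples.
∂E/∂u = -4(u - 4)(u - 3)(u + 4) = 0 at u ∈ {-4, 3, 4}; ∂E/∂v = -24v(v - 2)(v + 1) = 0 at v ∈ {-1, 0, 2}.
The Hessian is diagonal: diag(E_uu, E_vv). Second derivatives: E_uu(-4)=-224, E_uu(3)=28, E_uu(4)=-32; E_vv(-1)=-72, E_vv(0)=48, E_vv(2)=-144.
Saddle points occur where the two diagonal entries have opposite signs: (-4, 0), (3, -1), (3, 2), (4, 0). Count: 4.

4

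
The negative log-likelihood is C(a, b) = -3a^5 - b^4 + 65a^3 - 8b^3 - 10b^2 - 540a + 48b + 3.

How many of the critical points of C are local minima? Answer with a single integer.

C separates as a function of a plus a function of b, so ∇C=0 decouples.
∂C/∂a = -15(a - 3)(a - 2)(a + 2)(a + 3) = 0 at a ∈ {-3, -2, 2, 3}; ∂C/∂b = -4(b - 1)(b + 3)(b + 4) = 0 at b ∈ {-4, -3, 1}.
The Hessian is diagonal: diag(C_aa, C_bb). Second derivatives: C_aa(-3)=450, C_aa(-2)=-300, C_aa(2)=300, C_aa(3)=-450; C_bb(-4)=-20, C_bb(-3)=16, C_bb(1)=-80.
Local minima occur where both diagonal entries positive: (-3, -3), (2, -3). Count: 2.

2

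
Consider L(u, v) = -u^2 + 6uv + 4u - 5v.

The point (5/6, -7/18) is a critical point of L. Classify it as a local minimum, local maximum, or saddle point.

saddle point

The Hessian of L is constant: H = [[-2, 6], [6, 0]].
det(H) = (-2)·0 − 6² = -36.
Since det(H) < 0, H is indefinite and the critical point is a saddle point.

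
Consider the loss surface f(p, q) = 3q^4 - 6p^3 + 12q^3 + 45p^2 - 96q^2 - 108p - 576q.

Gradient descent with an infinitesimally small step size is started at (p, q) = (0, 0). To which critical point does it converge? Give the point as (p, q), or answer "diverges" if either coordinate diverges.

(2, 4)

f is separable, so gradient descent decouples: p follows -∂f/∂p, q follows -∂f/∂q.
∂f/∂p = -18(p - 3)(p - 2); at p=0 this is -108, so p increases.
∂f/∂q = 12(q - 4)(q + 3)(q + 4); at q=0 this is -576, so q increases.
p converges to its nearest critical value 2 (a local min of the p-part); q converges to 4. The iterate converges to (2, 4).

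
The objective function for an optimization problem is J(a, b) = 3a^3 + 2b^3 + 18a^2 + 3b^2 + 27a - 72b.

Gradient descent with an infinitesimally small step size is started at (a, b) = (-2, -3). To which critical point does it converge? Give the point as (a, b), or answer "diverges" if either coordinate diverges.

(-1, 3)

J is separable, so gradient descent decouples: a follows -∂J/∂a, b follows -∂J/∂b.
∂J/∂a = 9(a + 1)(a + 3); at a=-2 this is -9, so a increases.
∂J/∂b = 6(b - 3)(b + 4); at b=-3 this is -36, so b increases.
a converges to its nearest critical value -1 (a local min of the a-part); b converges to 3. The iterate converges to (-1, 3).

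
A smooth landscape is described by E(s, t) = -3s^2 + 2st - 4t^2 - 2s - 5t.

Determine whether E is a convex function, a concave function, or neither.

concave

E is quadratic, so its Hessian is the constant matrix H = [[-6, 2], [2, -8]].
det(H) = 44, tr(H) = -14.
det(H) > 0 and tr(H) < 0, so H is negative definite everywhere: concave.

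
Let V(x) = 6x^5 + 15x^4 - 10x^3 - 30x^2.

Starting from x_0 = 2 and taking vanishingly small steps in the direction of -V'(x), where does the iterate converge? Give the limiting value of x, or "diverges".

1

V'(x) = 30x(x - 1)(x + 1)(x + 2), so V'(2) = 720.
Gradient descent moves in the -V' direction, i.e. x is decreasing.
The nearest critical point in that direction is x = 1, where V'' = 180 > 0 (a local minimum). The iterate converges there.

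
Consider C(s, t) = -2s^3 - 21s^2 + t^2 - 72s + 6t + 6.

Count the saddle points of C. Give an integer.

1

C separates as a function of s plus a function of t, so ∇C=0 decouples.
∂C/∂s = -6(s + 3)(s + 4) = 0 at s ∈ {-4, -3}; ∂C/∂t = 2(t + 3) = 0 at t ∈ {-3}.
The Hessian is diagonal: diag(C_ss, C_tt). Second derivatives: C_ss(-4)=6, C_ss(-3)=-6; C_tt(-3)=2.
Saddle points occur where the two diagonal entries have opposite signs: (-3, -3). Count: 1.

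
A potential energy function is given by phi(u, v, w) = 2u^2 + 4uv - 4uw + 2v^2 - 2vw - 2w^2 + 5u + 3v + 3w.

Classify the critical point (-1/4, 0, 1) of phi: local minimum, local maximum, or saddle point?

saddle point

The Hessian is constant: H = [[4, 4, -4], [4, 4, -2], [-4, -2, -4]].
Leading principal minors: Δ₁ = 4, Δ₂ = 0, Δ₃ = -16.
The minors fit neither the all-positive nor the alternating-sign pattern, so H is indefinite: a saddle point.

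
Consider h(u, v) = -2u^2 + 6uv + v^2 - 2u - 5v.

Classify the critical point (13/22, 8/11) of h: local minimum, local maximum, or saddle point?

The Hessian of h is constant: H = [[-4, 6], [6, 2]].
det(H) = (-4)·2 − 6² = -44.
Since det(H) < 0, H is indefinite and the critical point is a saddle point.

saddle point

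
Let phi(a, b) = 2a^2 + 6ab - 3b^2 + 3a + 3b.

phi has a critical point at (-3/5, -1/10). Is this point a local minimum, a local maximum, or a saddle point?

The Hessian of phi is constant: H = [[4, 6], [6, -6]].
det(H) = 4·(-6) − 6² = -60.
Since det(H) < 0, H is indefinite and the critical point is a saddle point.

saddle point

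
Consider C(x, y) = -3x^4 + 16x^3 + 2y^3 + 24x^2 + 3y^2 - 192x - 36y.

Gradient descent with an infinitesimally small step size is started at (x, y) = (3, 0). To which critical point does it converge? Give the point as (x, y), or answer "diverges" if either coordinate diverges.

C is separable, so gradient descent decouples: x follows -∂C/∂x, y follows -∂C/∂y.
∂C/∂x = -12(x - 4)(x - 2)(x + 2); at x=3 this is 60, so x decreases.
∂C/∂y = 6(y - 2)(y + 3); at y=0 this is -36, so y increases.
x converges to its nearest critical value 2 (a local min of the x-part); y converges to 2. The iterate converges to (2, 2).

(2, 2)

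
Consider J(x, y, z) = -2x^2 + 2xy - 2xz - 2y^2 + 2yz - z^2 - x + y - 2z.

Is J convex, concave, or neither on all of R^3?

concave

J is quadratic, so its Hessian is the constant matrix H = [[-4, 2, -2], [2, -4, 2], [-2, 2, -2]].
Leading principal minors: -4, 12, -8.
Signs alternate −, +, − ⇒ H ≺ 0 ⇒ concave.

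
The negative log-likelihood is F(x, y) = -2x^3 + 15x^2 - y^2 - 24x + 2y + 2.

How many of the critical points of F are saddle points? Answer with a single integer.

F separates as a function of x plus a function of y, so ∇F=0 decouples.
∂F/∂x = -6(x - 4)(x - 1) = 0 at x ∈ {1, 4}; ∂F/∂y = -2(y - 1) = 0 at y ∈ {1}.
The Hessian is diagonal: diag(F_xx, F_yy). Second derivatives: F_xx(1)=18, F_xx(4)=-18; F_yy(1)=-2.
Saddle points occur where the two diagonal entries have opposite signs: (1, 1). Count: 1.

1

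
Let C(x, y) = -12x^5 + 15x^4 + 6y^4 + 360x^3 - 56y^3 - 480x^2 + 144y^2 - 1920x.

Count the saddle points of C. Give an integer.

6

C separates as a function of x plus a function of y, so ∇C=0 decouples.
∂C/∂x = -60(x - 4)(x - 2)(x + 1)(x + 4) = 0 at x ∈ {-4, -1, 2, 4}; ∂C/∂y = 24y(y - 4)(y - 3) = 0 at y ∈ {0, 3, 4}.
The Hessian is diagonal: diag(C_xx, C_yy). Second derivatives: C_xx(-4)=8640, C_xx(-1)=-2700, C_xx(2)=2160, C_xx(4)=-4800; C_yy(0)=288, C_yy(3)=-72, C_yy(4)=96.
Saddle points occur where the two diagonal entries have opposite signs: (-4, 3), (-1, 0), (-1, 4), (2, 3), (4, 0), (4, 4). Count: 6.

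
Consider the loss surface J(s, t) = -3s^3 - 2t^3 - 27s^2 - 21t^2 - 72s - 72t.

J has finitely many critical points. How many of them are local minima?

J separates as a function of s plus a function of t, so ∇J=0 decouples.
∂J/∂s = -9(s + 2)(s + 4) = 0 at s ∈ {-4, -2}; ∂J/∂t = -6(t + 3)(t + 4) = 0 at t ∈ {-4, -3}.
The Hessian is diagonal: diag(J_ss, J_tt). Second derivatives: J_ss(-4)=18, J_ss(-2)=-18; J_tt(-4)=6, J_tt(-3)=-6.
Local minima occur where both diagonal entries positive: (-4, -4). Count: 1.

1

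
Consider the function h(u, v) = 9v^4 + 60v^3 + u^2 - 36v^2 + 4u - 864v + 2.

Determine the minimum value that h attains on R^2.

-1250

h(u,v) separates as P(u) + Q(v) + 2, so its minimum is min P + min Q + 2.
P'(u) = 2u + 4 vanishes at u ∈ {-2}; Q'(v) = 36(v - 2)(v + 3)(v + 4) vanishes at v ∈ {-4, -3, 2}.
Local minima of P (where P''>0): P(-2)=-4. Local minima of Q: Q(-4)=1344, Q(2)=-1248.
So the global minimum of h is P(-2) + Q(2) + 2 = -4 − 1248 + 2 = -1250, attained at (-2, 2).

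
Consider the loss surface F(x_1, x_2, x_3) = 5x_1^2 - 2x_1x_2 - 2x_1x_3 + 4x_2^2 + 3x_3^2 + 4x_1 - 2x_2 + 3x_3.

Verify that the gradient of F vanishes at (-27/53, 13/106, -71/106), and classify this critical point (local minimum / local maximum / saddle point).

local minimum

∇F = (10x_1 - 2x_2 - 2x_3 + 4, -2x_1 + 8x_2 - 2, -2x_1 + 6x_3 + 3); substituting (-27/53, 13/106, -71/106) gives ∇F = (0, 0, 0), so (-27/53, 13/106, -71/106) is indeed a critical point.
The Hessian is constant: H = [[10, -2, -2], [-2, 8, 0], [-2, 0, 6]].
Leading principal minors: Δ₁ = 10, Δ₂ = 76, Δ₃ = 424.
All leading minors are positive, so H is positive definite: a local minimum.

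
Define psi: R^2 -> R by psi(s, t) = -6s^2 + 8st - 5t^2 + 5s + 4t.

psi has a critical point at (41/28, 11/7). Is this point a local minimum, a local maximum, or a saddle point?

local maximum

The Hessian of psi is constant: H = [[-12, 8], [8, -10]].
det(H) = (-12)·(-10) − 8² = 56.
det(H) > 0 and tr(H) = -22 < 0, so H is negative definite and the point is a local maximum.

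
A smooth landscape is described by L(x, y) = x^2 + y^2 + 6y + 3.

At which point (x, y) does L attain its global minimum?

(0, -3)

L(x,y) separates as P(x) + Q(y) + 3, so its minimum is min P + min Q + 3.
P'(x) = 2x vanishes at x ∈ {0}; Q'(y) = 2y + 6 vanishes at y ∈ {-3}.
Local minima of P (where P''>0): P(0)=0. Local minima of Q: Q(-3)=-9.
So the global minimum of L is P(0) + Q(-3) + 3 = 0 − 9 + 3 = -6, attained at (0, -3).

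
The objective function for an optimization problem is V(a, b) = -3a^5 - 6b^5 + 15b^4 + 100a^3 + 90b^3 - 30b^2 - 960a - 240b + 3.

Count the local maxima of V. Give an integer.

V separates as a function of a plus a function of b, so ∇V=0 decouples.
∂V/∂a = -15(a - 4)(a - 2)(a + 2)(a + 4) = 0 at a ∈ {-4, -2, 2, 4}; ∂V/∂b = -30(b - 4)(b - 1)(b + 1)(b + 2) = 0 at b ∈ {-2, -1, 1, 4}.
The Hessian is diagonal: diag(V_aa, V_bb). Second derivatives: V_aa(-4)=1440, V_aa(-2)=-720, V_aa(2)=720, V_aa(4)=-1440; V_bb(-2)=540, V_bb(-1)=-300, V_bb(1)=540, V_bb(4)=-2700.
Local maxima occur where both diagonal entries negative: (-2, -1), (-2, 4), (4, -1), (4, 4). Count: 4.

4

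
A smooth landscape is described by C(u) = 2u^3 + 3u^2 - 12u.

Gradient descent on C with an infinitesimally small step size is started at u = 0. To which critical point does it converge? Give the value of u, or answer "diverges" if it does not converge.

C'(u) = 6(u - 1)(u + 2), so C'(0) = -12.
Gradient descent moves in the -C' direction, i.e. u is increasing.
The nearest critical point in that direction is u = 1, where C'' = 18 > 0 (a local minimum). The iterate converges there.

1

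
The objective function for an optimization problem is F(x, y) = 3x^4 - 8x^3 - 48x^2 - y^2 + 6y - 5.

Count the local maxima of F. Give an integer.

F separates as a function of x plus a function of y, so ∇F=0 decouples.
∂F/∂x = 12x(x - 4)(x + 2) = 0 at x ∈ {-2, 0, 4}; ∂F/∂y = -2(y - 3) = 0 at y ∈ {3}.
The Hessian is diagonal: diag(F_xx, F_yy). Second derivatives: F_xx(-2)=144, F_xx(0)=-96, F_xx(4)=288; F_yy(3)=-2.
Local maxima occur where both diagonal entries negative: (0, 3). Count: 1.

1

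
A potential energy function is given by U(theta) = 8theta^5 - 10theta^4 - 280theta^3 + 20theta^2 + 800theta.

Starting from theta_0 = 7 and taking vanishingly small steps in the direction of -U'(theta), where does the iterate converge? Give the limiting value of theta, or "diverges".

U'(theta) = 40(theta - 5)(theta - 1)(theta + 1)(theta + 4), so U'(7) = 42240.
Gradient descent moves in the -U' direction, i.e. theta is decreasing.
The nearest critical point in that direction is theta = 5, where U'' = 8640 > 0 (a local minimum). The iterate converges there.

5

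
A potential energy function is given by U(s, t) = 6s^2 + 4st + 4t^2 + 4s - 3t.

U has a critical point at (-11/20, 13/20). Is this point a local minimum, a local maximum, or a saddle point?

The Hessian of U is constant: H = [[12, 4], [4, 8]].
det(H) = 12·8 − 4² = 80.
det(H) > 0 and tr(H) = 20 > 0, so H is positive definite and the point is a local minimum.

local minimum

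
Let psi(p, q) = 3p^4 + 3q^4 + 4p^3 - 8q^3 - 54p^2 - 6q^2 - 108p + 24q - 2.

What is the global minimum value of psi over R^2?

psi(p,q) separates as A(p) + B(q) − 2, so its minimum is min A + min B − 2.
A'(p) = 12(p - 3)(p + 1)(p + 3) vanishes at p ∈ {-3, -1, 3}; B'(q) = 12(q - 2)(q - 1)(q + 1) vanishes at q ∈ {-1, 1, 2}.
Local minima of A (where A''>0): A(-3)=-27, A(3)=-459. Local minima of B: B(-1)=-19, B(2)=8.
So the global minimum of psi is A(3) + B(-1) − 2 = -459 − 19 − 2 = -480, attained at (3, -1).

-480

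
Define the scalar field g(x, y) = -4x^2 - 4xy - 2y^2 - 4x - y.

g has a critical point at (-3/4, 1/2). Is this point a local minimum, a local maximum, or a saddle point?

The Hessian of g is constant: H = [[-8, -4], [-4, -4]].
det(H) = (-8)·(-4) − (-4)² = 16.
det(H) > 0 and tr(H) = -12 < 0, so H is negative definite and the point is a local maximum.

local maximum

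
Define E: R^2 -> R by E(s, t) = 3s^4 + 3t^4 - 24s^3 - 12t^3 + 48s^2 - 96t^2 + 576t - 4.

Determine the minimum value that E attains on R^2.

E(s,t) separates as P(s) + Q(t) − 4, so its minimum is min P + min Q − 4.
P'(s) = 12s(s - 4)(s - 2) vanishes at s ∈ {0, 2, 4}; Q'(t) = 12(t - 4)(t - 3)(t + 4) vanishes at t ∈ {-4, 3, 4}.
Local minima of P (where P''>0): P(0)=0, P(4)=0. Local minima of Q: Q(-4)=-2304, Q(4)=768.
So the global minimum of E is P(0) + Q(-4) − 4 = 0 − 2304 − 4 = -2308, attained at (0, -4).

-2308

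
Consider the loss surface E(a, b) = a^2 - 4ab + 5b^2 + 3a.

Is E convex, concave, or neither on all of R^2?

E is quadratic, so its Hessian is the constant matrix H = [[2, -4], [-4, 10]].
det(H) = 4, tr(H) = 12.
det(H) > 0 and tr(H) > 0, so H is positive definite everywhere: convex.

convex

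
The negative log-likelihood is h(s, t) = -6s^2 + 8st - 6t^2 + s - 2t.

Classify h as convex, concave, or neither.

h is quadratic, so its Hessian is the constant matrix H = [[-12, 8], [8, -12]].
det(H) = 80, tr(H) = -24.
det(H) > 0 and tr(H) < 0, so H is negative definite everywhere: concave.

concave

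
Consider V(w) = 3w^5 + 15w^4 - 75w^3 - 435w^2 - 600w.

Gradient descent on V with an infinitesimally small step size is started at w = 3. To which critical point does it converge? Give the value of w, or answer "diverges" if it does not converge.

V'(w) = 15(w - 4)(w + 1)(w + 2)(w + 5), so V'(3) = -2400.
Gradient descent moves in the -V' direction, i.e. w is increasing.
The nearest critical point in that direction is w = 4, where V'' = 4050 > 0 (a local minimum). The iterate converges there.

4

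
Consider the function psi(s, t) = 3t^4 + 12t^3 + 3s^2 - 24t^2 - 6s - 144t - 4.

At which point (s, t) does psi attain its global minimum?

(1, 2)

psi(s,t) separates as P(s) + Q(t) − 4, so its minimum is min P + min Q − 4.
P'(s) = 6s - 6 vanishes at s ∈ {1}; Q'(t) = 12(t - 2)(t + 2)(t + 3) vanishes at t ∈ {-3, -2, 2}.
Local minima of P (where P''>0): P(1)=-3. Local minima of Q: Q(-3)=135, Q(2)=-240.
So the global minimum of psi is P(1) + Q(2) − 4 = -3 − 240 − 4 = -247, attained at (1, 2).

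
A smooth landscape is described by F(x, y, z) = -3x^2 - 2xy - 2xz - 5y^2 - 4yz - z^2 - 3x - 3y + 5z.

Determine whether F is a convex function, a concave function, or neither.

concave

F is quadratic, so its Hessian is the constant matrix H = [[-6, -2, -2], [-2, -10, -4], [-2, -4, -2]].
Leading principal minors: -6, 56, -8.
Signs alternate −, +, − ⇒ H ≺ 0 ⇒ concave.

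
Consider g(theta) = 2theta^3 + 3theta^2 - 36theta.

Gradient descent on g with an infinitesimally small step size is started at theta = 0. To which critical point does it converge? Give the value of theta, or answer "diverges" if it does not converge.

g'(theta) = 6(theta - 2)(theta + 3), so g'(0) = -36.
Gradient descent moves in the -g' direction, i.e. theta is increasing.
The nearest critical point in that direction is theta = 2, where g'' = 30 > 0 (a local minimum). The iterate converges there.

2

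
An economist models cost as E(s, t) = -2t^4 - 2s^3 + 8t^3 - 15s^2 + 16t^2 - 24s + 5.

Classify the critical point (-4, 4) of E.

saddle point

The mixed partial ∂²E/∂s∂t is 0, so the Hessian at any point is diag(E_ss, E_tt) = diag(-6(2s + 5), 8(-3t^2 + 6t + 4)).
At (-4, 4): H = diag(18, -160).
The eigenvalues have opposite signs, so H is indefinite: a saddle point.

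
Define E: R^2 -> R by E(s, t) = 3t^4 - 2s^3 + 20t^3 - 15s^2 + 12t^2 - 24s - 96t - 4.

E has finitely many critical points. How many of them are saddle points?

3

E separates as a function of s plus a function of t, so ∇E=0 decouples.
∂E/∂s = -6(s + 1)(s + 4) = 0 at s ∈ {-4, -1}; ∂E/∂t = 12(t - 1)(t + 2)(t + 4) = 0 at t ∈ {-4, -2, 1}.
The Hessian is diagonal: diag(E_ss, E_tt). Second derivatives: E_ss(-4)=18, E_ss(-1)=-18; E_tt(-4)=120, E_tt(-2)=-72, E_tt(1)=180.
Saddle points occur where the two diagonal entries have opposite signs: (-4, -2), (-1, -4), (-1, 1). Count: 3.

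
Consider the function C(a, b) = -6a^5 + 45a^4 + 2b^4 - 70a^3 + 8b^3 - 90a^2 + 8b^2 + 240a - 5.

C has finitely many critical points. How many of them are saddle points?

C separates as a function of a plus a function of b, so ∇C=0 decouples.
∂C/∂a = -30(a - 4)(a - 2)(a - 1)(a + 1) = 0 at a ∈ {-1, 1, 2, 4}; ∂C/∂b = 8b(b + 1)(b + 2) = 0 at b ∈ {-2, -1, 0}.
The Hessian is diagonal: diag(C_aa, C_bb). Second derivatives: C_aa(-1)=900, C_aa(1)=-180, C_aa(2)=180, C_aa(4)=-900; C_bb(-2)=16, C_bb(-1)=-8, C_bb(0)=16.
Saddle points occur where the two diagonal entries have opposite signs: (-1, -1), (1, -2), (1, 0), (2, -1), (4, -2), (4, 0). Count: 6.

6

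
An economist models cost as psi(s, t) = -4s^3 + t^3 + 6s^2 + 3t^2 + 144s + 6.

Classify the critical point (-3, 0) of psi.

local minimum

The mixed partial ∂²psi/∂s∂t is 0, so the Hessian at any point is diag(psi_ss, psi_tt) = diag(12(-2s + 1), 6(t + 1)).
At (-3, 0): H = diag(84, 6).
Both eigenvalues are positive, so H is positive definite: a local minimum.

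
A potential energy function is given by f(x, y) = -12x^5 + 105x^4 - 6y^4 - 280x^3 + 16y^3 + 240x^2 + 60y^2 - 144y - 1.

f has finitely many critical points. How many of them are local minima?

2

f separates as a function of x plus a function of y, so ∇f=0 decouples.
∂f/∂x = -60x(x - 4)(x - 2)(x - 1) = 0 at x ∈ {0, 1, 2, 4}; ∂f/∂y = -24(y - 3)(y - 1)(y + 2) = 0 at y ∈ {-2, 1, 3}.
The Hessian is diagonal: diag(f_xx, f_yy). Second derivatives: f_xx(0)=480, f_xx(1)=-180, f_xx(2)=240, f_xx(4)=-1440; f_yy(-2)=-360, f_yy(1)=144, f_yy(3)=-240.
Local minima occur where both diagonal entries positive: (0, 1), (2, 1). Count: 2.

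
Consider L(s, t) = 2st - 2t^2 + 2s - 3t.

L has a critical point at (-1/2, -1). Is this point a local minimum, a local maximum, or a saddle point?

saddle point

The Hessian of L is constant: H = [[0, 2], [2, -4]].
det(H) = 0·(-4) − 2² = -4.
Since det(H) < 0, H is indefinite and the critical point is a saddle point.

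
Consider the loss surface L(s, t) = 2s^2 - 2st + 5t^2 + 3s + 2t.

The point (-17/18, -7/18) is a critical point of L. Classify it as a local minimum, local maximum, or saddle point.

local minimum

The Hessian of L is constant: H = [[4, -2], [-2, 10]].
det(H) = 4·10 − (-2)² = 36.
det(H) > 0 and tr(H) = 14 > 0, so H is positive definite and the point is a local minimum.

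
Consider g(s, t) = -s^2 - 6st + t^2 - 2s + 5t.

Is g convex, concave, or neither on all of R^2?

g is quadratic, so its Hessian is the constant matrix H = [[-2, -6], [-6, 2]].
det(H) = -40, tr(H) = 0.
det(H) < 0, so H is indefinite: neither convex nor concave.

neither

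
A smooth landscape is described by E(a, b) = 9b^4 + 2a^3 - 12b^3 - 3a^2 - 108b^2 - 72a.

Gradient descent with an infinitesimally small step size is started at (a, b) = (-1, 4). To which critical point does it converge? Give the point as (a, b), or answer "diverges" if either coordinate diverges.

(4, 3)

E is separable, so gradient descent decouples: a follows -∂E/∂a, b follows -∂E/∂b.
∂E/∂a = 6(a - 4)(a + 3); at a=-1 this is -60, so a increases.
∂E/∂b = 36b(b - 3)(b + 2); at b=4 this is 864, so b decreases.
a converges to its nearest critical value 4 (a local min of the a-part); b converges to 3. The iterate converges to (4, 3).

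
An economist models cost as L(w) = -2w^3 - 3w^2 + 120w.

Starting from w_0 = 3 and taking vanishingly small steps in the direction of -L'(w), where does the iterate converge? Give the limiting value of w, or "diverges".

L'(w) = -6(w - 4)(w + 5), so L'(3) = 48.
Gradient descent moves in the -L' direction, i.e. w is decreasing.
The nearest critical point in that direction is w = -5, where L'' = 54 > 0 (a local minimum). The iterate converges there.

-5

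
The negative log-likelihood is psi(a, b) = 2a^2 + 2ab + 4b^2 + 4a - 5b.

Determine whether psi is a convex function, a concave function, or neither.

convex

psi is quadratic, so its Hessian is the constant matrix H = [[4, 2], [2, 8]].
det(H) = 28, tr(H) = 12.
det(H) > 0 and tr(H) > 0, so H is positive definite everywhere: convex.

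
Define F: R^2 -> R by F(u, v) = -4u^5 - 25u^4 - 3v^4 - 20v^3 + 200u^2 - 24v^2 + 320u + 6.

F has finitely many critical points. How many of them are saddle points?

F separates as a function of u plus a function of v, so ∇F=0 decouples.
∂F/∂u = -20(u - 2)(u + 1)(u + 2)(u + 4) = 0 at u ∈ {-4, -2, -1, 2}; ∂F/∂v = -12v(v + 1)(v + 4) = 0 at v ∈ {-4, -1, 0}.
The Hessian is diagonal: diag(F_uu, F_vv). Second derivatives: F_uu(-4)=720, F_uu(-2)=-160, F_uu(-1)=180, F_uu(2)=-1440; F_vv(-4)=-144, F_vv(-1)=36, F_vv(0)=-48.
Saddle points occur where the two diagonal entries have opposite signs: (-4, -4), (-4, 0), (-2, -1), (-1, -4), (-1, 0), (2, -1). Count: 6.

6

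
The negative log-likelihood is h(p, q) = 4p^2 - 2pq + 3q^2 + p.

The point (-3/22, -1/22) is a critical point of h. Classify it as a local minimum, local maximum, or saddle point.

The Hessian of h is constant: H = [[8, -2], [-2, 6]].
det(H) = 8·6 − (-2)² = 44.
det(H) > 0 and tr(H) = 14 > 0, so H is positive definite and the point is a local minimum.

local minimum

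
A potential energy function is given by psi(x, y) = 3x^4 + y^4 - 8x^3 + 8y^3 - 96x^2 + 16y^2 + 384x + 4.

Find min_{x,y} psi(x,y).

psi(x,y) separates as P(x) + Q(y) + 4, so its minimum is min P + min Q + 4.
P'(x) = 12(x - 4)(x - 2)(x + 4) vanishes at x ∈ {-4, 2, 4}; Q'(y) = 4y(y + 2)(y + 4) vanishes at y ∈ {-4, -2, 0}.
Local minima of P (where P''>0): P(-4)=-1792, P(4)=256. Local minima of Q: Q(-4)=0, Q(0)=0.
So the global minimum of psi is P(-4) + Q(-4) + 4 = -1792 + 0 + 4 = -1788, attained at (-4, -4).

-1788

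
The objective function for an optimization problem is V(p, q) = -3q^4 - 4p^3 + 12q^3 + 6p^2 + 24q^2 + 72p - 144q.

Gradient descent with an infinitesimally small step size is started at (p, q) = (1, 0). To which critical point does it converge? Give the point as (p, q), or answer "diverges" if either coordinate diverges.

V is separable, so gradient descent decouples: p follows -∂V/∂p, q follows -∂V/∂q.
∂V/∂p = -12(p - 3)(p + 2); at p=1 this is 72, so p decreases.
∂V/∂q = -12(q - 3)(q - 2)(q + 2); at q=0 this is -144, so q increases.
p converges to its nearest critical value -2 (a local min of the p-part); q converges to 2. The iterate converges to (-2, 2).

(-2, 2)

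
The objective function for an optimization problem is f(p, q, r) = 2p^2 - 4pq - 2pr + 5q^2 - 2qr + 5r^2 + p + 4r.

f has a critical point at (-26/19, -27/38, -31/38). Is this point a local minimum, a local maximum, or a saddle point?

The Hessian is constant: H = [[4, -4, -2], [-4, 10, -2], [-2, -2, 10]].
Leading principal minors: Δ₁ = 4, Δ₂ = 24, Δ₃ = 152.
All leading minors are positive, so H is positive definite: a local minimum.

local minimum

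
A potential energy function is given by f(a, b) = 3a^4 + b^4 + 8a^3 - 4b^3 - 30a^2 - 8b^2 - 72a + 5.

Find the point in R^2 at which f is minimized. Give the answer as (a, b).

f(a,b) separates as P(a) + Q(b) + 5, so its minimum is min P + min Q + 5.
P'(a) = 12(a - 2)(a + 1)(a + 3) vanishes at a ∈ {-3, -1, 2}; Q'(b) = 4b(b - 4)(b + 1) vanishes at b ∈ {-1, 0, 4}.
Local minima of P (where P''>0): P(-3)=-27, P(2)=-152. Local minima of Q: Q(-1)=-3, Q(4)=-128.
So the global minimum of f is P(2) + Q(4) + 5 = -152 − 128 + 5 = -275, attained at (2, 4).

(2, 4)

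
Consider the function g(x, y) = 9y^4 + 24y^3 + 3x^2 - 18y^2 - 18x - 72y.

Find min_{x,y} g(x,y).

-84

g(x,y) separates as P(x) + Q(y), so its minimum is min P + min Q.
P'(x) = 6x - 18 vanishes at x ∈ {3}; Q'(y) = 36(y - 1)(y + 1)(y + 2) vanishes at y ∈ {-2, -1, 1}.
Local minima of P (where P''>0): P(3)=-27. Local minima of Q: Q(-2)=24, Q(1)=-57.
So the global minimum of g is P(3) + Q(1) = -27 − 57 = -84, attained at (3, 1).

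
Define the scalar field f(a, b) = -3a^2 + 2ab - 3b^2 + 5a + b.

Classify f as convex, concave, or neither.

f is quadratic, so its Hessian is the constant matrix H = [[-6, 2], [2, -6]].
det(H) = 32, tr(H) = -12.
det(H) > 0 and tr(H) < 0, so H is negative definite everywhere: concave.

concave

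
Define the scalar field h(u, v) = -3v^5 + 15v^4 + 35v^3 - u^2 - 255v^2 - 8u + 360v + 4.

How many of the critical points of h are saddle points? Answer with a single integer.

2

h separates as a function of u plus a function of v, so ∇h=0 decouples.
∂h/∂u = -2(u + 4) = 0 at u ∈ {-4}; ∂h/∂v = -15(v - 4)(v - 2)(v - 1)(v + 3) = 0 at v ∈ {-3, 1, 2, 4}.
The Hessian is diagonal: diag(h_uu, h_vv). Second derivatives: h_uu(-4)=-2; h_vv(-3)=2100, h_vv(1)=-180, h_vv(2)=150, h_vv(4)=-630.
Saddle points occur where the two diagonal entries have opposite signs: (-4, -3), (-4, 2). Count: 2.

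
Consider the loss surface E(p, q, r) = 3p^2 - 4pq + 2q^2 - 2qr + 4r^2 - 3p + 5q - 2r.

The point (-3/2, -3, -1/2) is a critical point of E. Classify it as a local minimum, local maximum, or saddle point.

local minimum

The Hessian is constant: H = [[6, -4, 0], [-4, 4, -2], [0, -2, 8]].
Leading principal minors: Δ₁ = 6, Δ₂ = 8, Δ₃ = 40.
All leading minors are positive, so H is positive definite: a local minimum.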